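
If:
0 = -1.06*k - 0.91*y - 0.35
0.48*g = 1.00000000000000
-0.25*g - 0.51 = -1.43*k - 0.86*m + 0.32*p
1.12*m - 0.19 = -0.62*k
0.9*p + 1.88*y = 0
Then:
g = 2.08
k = 6.51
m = -3.44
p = 16.66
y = -7.97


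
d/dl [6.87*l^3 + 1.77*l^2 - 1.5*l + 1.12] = 20.61*l^2 + 3.54*l - 1.5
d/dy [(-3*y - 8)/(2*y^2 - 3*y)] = 2*(3*y^2 + 16*y - 12)/(y^2*(4*y^2 - 12*y + 9))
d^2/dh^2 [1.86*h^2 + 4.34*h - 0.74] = 3.72000000000000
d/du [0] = 0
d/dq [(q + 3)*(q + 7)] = 2*q + 10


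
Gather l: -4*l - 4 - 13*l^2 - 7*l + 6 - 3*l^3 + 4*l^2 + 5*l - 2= -3*l^3 - 9*l^2 - 6*l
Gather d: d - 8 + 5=d - 3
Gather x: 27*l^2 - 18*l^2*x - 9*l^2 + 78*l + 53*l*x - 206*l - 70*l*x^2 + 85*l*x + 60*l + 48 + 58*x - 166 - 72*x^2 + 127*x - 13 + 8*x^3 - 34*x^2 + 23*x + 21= 18*l^2 - 68*l + 8*x^3 + x^2*(-70*l - 106) + x*(-18*l^2 + 138*l + 208) - 110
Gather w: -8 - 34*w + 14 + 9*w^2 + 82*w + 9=9*w^2 + 48*w + 15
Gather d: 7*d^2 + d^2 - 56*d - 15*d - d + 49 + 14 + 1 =8*d^2 - 72*d + 64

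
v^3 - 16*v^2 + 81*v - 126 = (v - 7)*(v - 6)*(v - 3)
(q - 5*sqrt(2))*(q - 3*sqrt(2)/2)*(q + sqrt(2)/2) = q^3 - 6*sqrt(2)*q^2 + 17*q/2 + 15*sqrt(2)/2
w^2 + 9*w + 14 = (w + 2)*(w + 7)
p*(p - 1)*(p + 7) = p^3 + 6*p^2 - 7*p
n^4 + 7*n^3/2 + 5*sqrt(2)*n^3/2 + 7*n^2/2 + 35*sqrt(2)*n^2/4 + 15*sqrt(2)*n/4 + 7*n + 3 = (n + 1/2)*(n + 3)*(n + sqrt(2)/2)*(n + 2*sqrt(2))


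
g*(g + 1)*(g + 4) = g^3 + 5*g^2 + 4*g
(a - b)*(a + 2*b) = a^2 + a*b - 2*b^2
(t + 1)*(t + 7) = t^2 + 8*t + 7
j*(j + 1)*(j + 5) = j^3 + 6*j^2 + 5*j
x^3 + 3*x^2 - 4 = (x - 1)*(x + 2)^2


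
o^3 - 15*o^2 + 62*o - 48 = (o - 8)*(o - 6)*(o - 1)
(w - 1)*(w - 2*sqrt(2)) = w^2 - 2*sqrt(2)*w - w + 2*sqrt(2)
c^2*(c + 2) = c^3 + 2*c^2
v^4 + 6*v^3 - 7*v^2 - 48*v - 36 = (v - 3)*(v + 1)*(v + 2)*(v + 6)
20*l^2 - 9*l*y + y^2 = (-5*l + y)*(-4*l + y)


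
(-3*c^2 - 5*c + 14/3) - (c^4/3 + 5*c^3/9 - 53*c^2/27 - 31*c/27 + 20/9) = -c^4/3 - 5*c^3/9 - 28*c^2/27 - 104*c/27 + 22/9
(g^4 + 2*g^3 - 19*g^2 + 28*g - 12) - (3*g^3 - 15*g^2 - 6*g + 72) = g^4 - g^3 - 4*g^2 + 34*g - 84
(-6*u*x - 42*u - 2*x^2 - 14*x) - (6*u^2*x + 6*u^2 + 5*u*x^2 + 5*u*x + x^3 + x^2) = -6*u^2*x - 6*u^2 - 5*u*x^2 - 11*u*x - 42*u - x^3 - 3*x^2 - 14*x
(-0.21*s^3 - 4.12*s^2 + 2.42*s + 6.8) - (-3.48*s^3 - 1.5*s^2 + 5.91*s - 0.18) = 3.27*s^3 - 2.62*s^2 - 3.49*s + 6.98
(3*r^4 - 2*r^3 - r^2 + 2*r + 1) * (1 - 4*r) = -12*r^5 + 11*r^4 + 2*r^3 - 9*r^2 - 2*r + 1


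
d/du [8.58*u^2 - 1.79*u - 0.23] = 17.16*u - 1.79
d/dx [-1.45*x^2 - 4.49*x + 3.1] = -2.9*x - 4.49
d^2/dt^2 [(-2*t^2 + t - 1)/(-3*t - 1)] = 28/(27*t^3 + 27*t^2 + 9*t + 1)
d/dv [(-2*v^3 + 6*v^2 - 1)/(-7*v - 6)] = (28*v^3 - 6*v^2 - 72*v - 7)/(49*v^2 + 84*v + 36)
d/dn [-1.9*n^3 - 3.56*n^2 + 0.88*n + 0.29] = -5.7*n^2 - 7.12*n + 0.88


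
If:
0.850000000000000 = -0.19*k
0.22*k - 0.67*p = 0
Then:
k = -4.47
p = -1.47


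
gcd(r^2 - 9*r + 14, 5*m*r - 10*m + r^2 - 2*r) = r - 2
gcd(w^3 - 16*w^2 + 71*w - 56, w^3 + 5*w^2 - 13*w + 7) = w - 1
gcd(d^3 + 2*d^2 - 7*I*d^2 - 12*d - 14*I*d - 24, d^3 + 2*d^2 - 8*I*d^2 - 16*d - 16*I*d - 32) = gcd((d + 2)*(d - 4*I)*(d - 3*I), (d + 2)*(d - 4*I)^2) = d^2 + d*(2 - 4*I) - 8*I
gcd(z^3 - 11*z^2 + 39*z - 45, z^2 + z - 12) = z - 3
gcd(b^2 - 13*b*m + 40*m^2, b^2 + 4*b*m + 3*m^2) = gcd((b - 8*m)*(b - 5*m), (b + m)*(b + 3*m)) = 1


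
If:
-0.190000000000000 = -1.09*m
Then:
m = 0.17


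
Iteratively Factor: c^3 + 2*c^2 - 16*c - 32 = (c + 2)*(c^2 - 16) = (c - 4)*(c + 2)*(c + 4)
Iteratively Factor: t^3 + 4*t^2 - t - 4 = (t + 4)*(t^2 - 1) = (t + 1)*(t + 4)*(t - 1)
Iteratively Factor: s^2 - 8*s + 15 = (s - 5)*(s - 3)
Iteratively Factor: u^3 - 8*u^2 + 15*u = (u - 5)*(u^2 - 3*u) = (u - 5)*(u - 3)*(u)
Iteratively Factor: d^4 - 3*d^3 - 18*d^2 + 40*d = (d + 4)*(d^3 - 7*d^2 + 10*d) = (d - 5)*(d + 4)*(d^2 - 2*d) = d*(d - 5)*(d + 4)*(d - 2)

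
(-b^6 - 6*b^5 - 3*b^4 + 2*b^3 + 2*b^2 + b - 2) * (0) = 0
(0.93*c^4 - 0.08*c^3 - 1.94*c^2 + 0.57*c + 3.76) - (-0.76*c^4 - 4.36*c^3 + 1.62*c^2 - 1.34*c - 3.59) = 1.69*c^4 + 4.28*c^3 - 3.56*c^2 + 1.91*c + 7.35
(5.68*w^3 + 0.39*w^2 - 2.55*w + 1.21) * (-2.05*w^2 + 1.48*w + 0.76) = -11.644*w^5 + 7.6069*w^4 + 10.1215*w^3 - 5.9581*w^2 - 0.1472*w + 0.9196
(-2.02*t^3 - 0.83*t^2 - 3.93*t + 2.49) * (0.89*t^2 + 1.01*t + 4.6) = -1.7978*t^5 - 2.7789*t^4 - 13.628*t^3 - 5.5712*t^2 - 15.5631*t + 11.454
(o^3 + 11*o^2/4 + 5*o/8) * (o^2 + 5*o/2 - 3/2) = o^5 + 21*o^4/4 + 6*o^3 - 41*o^2/16 - 15*o/16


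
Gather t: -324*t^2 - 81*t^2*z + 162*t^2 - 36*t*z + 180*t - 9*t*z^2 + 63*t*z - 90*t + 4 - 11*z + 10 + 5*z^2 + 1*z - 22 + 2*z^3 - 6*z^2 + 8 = t^2*(-81*z - 162) + t*(-9*z^2 + 27*z + 90) + 2*z^3 - z^2 - 10*z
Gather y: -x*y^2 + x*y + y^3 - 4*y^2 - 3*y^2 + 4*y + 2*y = y^3 + y^2*(-x - 7) + y*(x + 6)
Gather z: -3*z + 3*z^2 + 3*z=3*z^2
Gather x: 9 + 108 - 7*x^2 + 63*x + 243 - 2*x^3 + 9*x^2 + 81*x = -2*x^3 + 2*x^2 + 144*x + 360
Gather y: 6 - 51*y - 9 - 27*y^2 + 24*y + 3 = -27*y^2 - 27*y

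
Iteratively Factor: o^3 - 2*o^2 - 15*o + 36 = (o - 3)*(o^2 + o - 12) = (o - 3)*(o + 4)*(o - 3)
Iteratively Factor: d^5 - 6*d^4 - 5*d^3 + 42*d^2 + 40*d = (d - 4)*(d^4 - 2*d^3 - 13*d^2 - 10*d) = (d - 5)*(d - 4)*(d^3 + 3*d^2 + 2*d) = (d - 5)*(d - 4)*(d + 1)*(d^2 + 2*d) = d*(d - 5)*(d - 4)*(d + 1)*(d + 2)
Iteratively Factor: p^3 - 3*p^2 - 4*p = (p - 4)*(p^2 + p) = (p - 4)*(p + 1)*(p)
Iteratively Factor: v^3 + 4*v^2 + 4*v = (v + 2)*(v^2 + 2*v) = (v + 2)^2*(v)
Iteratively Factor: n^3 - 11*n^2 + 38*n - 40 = (n - 4)*(n^2 - 7*n + 10) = (n - 4)*(n - 2)*(n - 5)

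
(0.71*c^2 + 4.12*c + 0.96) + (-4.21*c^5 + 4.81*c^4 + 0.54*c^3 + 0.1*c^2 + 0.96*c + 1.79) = -4.21*c^5 + 4.81*c^4 + 0.54*c^3 + 0.81*c^2 + 5.08*c + 2.75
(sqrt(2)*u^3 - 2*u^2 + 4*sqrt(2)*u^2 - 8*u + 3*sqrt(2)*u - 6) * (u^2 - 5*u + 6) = sqrt(2)*u^5 - 2*u^4 - sqrt(2)*u^4 - 11*sqrt(2)*u^3 + 2*u^3 + 9*sqrt(2)*u^2 + 22*u^2 - 18*u + 18*sqrt(2)*u - 36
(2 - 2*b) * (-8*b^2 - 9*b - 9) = 16*b^3 + 2*b^2 - 18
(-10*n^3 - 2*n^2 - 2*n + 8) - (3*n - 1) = -10*n^3 - 2*n^2 - 5*n + 9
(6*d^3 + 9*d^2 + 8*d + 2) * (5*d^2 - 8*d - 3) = 30*d^5 - 3*d^4 - 50*d^3 - 81*d^2 - 40*d - 6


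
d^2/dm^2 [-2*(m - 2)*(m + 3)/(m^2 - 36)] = 4*(-m^3 - 90*m^2 - 108*m - 1080)/(m^6 - 108*m^4 + 3888*m^2 - 46656)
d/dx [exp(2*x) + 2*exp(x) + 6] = 2*(exp(x) + 1)*exp(x)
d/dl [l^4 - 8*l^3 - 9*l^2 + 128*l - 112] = 4*l^3 - 24*l^2 - 18*l + 128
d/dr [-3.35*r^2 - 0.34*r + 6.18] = -6.7*r - 0.34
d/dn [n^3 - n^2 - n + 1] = 3*n^2 - 2*n - 1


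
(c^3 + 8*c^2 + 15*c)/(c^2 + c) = (c^2 + 8*c + 15)/(c + 1)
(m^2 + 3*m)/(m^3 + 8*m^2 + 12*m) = (m + 3)/(m^2 + 8*m + 12)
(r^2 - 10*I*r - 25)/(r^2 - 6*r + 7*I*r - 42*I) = (r^2 - 10*I*r - 25)/(r^2 + r*(-6 + 7*I) - 42*I)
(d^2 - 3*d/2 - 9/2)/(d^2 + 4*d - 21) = (d + 3/2)/(d + 7)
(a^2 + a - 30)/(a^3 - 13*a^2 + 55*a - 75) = (a + 6)/(a^2 - 8*a + 15)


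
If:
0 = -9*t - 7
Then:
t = -7/9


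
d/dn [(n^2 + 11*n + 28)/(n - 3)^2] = (-17*n - 89)/(n^3 - 9*n^2 + 27*n - 27)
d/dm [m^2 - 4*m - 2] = 2*m - 4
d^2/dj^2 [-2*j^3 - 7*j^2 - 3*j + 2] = -12*j - 14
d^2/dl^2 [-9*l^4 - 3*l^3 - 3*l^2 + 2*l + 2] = -108*l^2 - 18*l - 6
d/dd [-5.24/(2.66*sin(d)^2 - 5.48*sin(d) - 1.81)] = (27.8768*sin(d) - 28.7152)*cos(d)/(-2.66*sin(d)^2 + 5.48*sin(d) + 1.81)^2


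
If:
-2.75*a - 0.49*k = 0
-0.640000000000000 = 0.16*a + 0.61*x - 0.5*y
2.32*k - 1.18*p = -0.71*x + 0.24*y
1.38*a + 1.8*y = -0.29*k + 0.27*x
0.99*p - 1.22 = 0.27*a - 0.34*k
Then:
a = -0.14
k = 0.80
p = 0.92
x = -1.17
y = -0.20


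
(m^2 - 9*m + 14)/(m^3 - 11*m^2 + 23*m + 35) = (m - 2)/(m^2 - 4*m - 5)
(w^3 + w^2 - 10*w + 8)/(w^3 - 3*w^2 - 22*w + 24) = (w - 2)/(w - 6)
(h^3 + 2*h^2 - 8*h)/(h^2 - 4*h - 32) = h*(h - 2)/(h - 8)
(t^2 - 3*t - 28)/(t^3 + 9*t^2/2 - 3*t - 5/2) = 2*(t^2 - 3*t - 28)/(2*t^3 + 9*t^2 - 6*t - 5)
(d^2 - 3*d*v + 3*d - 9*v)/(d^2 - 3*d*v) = (d + 3)/d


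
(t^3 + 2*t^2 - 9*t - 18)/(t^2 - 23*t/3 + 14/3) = 3*(t^3 + 2*t^2 - 9*t - 18)/(3*t^2 - 23*t + 14)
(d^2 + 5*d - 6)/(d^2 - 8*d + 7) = (d + 6)/(d - 7)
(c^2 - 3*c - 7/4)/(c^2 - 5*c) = (c^2 - 3*c - 7/4)/(c*(c - 5))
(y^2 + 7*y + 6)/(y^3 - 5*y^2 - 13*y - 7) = (y + 6)/(y^2 - 6*y - 7)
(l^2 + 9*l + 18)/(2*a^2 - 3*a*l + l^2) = (l^2 + 9*l + 18)/(2*a^2 - 3*a*l + l^2)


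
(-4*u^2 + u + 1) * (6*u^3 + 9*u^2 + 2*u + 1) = -24*u^5 - 30*u^4 + 7*u^3 + 7*u^2 + 3*u + 1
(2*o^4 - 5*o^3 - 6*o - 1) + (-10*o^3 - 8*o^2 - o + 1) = 2*o^4 - 15*o^3 - 8*o^2 - 7*o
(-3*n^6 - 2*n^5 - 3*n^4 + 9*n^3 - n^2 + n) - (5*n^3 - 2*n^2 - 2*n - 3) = -3*n^6 - 2*n^5 - 3*n^4 + 4*n^3 + n^2 + 3*n + 3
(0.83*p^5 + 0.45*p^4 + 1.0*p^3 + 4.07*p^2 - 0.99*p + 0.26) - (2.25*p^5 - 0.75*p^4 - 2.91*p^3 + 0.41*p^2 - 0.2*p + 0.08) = -1.42*p^5 + 1.2*p^4 + 3.91*p^3 + 3.66*p^2 - 0.79*p + 0.18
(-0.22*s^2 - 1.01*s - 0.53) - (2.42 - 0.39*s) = -0.22*s^2 - 0.62*s - 2.95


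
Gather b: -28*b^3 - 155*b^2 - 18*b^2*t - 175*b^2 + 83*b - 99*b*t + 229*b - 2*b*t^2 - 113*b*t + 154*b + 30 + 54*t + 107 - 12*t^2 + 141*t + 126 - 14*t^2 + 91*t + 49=-28*b^3 + b^2*(-18*t - 330) + b*(-2*t^2 - 212*t + 466) - 26*t^2 + 286*t + 312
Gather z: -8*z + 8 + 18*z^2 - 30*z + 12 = 18*z^2 - 38*z + 20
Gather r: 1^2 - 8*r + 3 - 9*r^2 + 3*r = -9*r^2 - 5*r + 4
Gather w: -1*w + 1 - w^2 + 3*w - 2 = -w^2 + 2*w - 1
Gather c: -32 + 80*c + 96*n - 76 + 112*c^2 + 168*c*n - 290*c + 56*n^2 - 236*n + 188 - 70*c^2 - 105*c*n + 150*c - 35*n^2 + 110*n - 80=42*c^2 + c*(63*n - 60) + 21*n^2 - 30*n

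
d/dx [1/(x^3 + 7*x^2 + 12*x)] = (-3*x^2 - 14*x - 12)/(x^2*(x^2 + 7*x + 12)^2)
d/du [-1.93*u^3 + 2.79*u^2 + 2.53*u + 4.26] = -5.79*u^2 + 5.58*u + 2.53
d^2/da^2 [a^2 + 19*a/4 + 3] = 2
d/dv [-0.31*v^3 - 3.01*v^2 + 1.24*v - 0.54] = -0.93*v^2 - 6.02*v + 1.24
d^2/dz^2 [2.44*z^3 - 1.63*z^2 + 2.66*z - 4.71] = 14.64*z - 3.26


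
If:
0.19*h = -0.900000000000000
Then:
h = -4.74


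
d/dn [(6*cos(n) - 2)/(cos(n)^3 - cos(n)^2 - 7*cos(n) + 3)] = 4*(3*cos(n)^3 - 3*cos(n)^2 + cos(n) - 1)*sin(n)/((-sin(n)^2 + 2*cos(n))^2*(cos(n) - 3)^2)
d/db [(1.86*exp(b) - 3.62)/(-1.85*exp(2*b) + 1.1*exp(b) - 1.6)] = (3.441*exp(2*b) - 13.394*exp(b) + 1.006)*exp(b)/(3.4225*exp(4*b) - 4.07*exp(3*b) + 7.13*exp(2*b) - 3.52*exp(b) + 2.56)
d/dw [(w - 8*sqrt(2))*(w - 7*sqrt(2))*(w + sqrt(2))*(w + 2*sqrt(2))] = 4*w^3 - 36*sqrt(2)*w^2 + 52*w + 276*sqrt(2)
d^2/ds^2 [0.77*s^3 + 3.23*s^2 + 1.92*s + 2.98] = 4.62*s + 6.46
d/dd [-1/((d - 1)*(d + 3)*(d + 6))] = ((d - 1)*(d + 3) + (d - 1)*(d + 6) + (d + 3)*(d + 6))/((d - 1)^2*(d + 3)^2*(d + 6)^2)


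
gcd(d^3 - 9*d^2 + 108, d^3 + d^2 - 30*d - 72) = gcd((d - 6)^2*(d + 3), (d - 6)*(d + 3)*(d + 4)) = d^2 - 3*d - 18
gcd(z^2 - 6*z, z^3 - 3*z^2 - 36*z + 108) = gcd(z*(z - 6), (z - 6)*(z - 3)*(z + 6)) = z - 6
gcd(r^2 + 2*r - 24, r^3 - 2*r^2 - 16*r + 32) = r - 4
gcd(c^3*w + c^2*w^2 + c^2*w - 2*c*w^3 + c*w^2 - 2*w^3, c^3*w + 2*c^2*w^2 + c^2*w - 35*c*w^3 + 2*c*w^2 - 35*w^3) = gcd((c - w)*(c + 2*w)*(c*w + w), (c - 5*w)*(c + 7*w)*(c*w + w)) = c*w + w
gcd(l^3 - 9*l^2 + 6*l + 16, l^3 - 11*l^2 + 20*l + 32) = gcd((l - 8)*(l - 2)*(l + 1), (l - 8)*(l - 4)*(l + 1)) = l^2 - 7*l - 8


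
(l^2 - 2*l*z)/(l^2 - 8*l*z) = (l - 2*z)/(l - 8*z)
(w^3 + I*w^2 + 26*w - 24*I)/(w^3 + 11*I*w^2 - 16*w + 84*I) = (w^2 - 5*I*w - 4)/(w^2 + 5*I*w + 14)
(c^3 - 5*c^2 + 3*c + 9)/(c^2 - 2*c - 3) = c - 3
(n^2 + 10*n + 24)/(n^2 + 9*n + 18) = (n + 4)/(n + 3)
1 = 1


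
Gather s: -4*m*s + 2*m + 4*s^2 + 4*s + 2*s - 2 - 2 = 2*m + 4*s^2 + s*(6 - 4*m) - 4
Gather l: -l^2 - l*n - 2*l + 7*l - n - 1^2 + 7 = -l^2 + l*(5 - n) - n + 6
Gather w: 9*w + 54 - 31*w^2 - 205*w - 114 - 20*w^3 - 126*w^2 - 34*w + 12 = -20*w^3 - 157*w^2 - 230*w - 48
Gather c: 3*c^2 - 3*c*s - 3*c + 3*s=3*c^2 + c*(-3*s - 3) + 3*s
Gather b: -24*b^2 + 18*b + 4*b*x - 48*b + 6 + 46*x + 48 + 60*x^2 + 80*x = -24*b^2 + b*(4*x - 30) + 60*x^2 + 126*x + 54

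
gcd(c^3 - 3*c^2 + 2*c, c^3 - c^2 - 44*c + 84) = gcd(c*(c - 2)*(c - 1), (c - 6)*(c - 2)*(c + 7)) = c - 2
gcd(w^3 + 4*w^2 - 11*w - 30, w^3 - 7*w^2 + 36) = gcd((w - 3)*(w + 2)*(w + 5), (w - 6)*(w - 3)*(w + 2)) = w^2 - w - 6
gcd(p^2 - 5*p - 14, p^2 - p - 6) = p + 2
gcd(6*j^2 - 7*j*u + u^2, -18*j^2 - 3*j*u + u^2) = -6*j + u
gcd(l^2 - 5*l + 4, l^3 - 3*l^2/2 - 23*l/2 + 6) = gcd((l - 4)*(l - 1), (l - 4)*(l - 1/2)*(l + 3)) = l - 4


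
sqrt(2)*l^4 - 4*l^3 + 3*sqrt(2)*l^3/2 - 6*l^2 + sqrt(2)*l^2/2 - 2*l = l*(l + 1/2)*(l - 2*sqrt(2))*(sqrt(2)*l + sqrt(2))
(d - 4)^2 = d^2 - 8*d + 16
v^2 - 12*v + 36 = (v - 6)^2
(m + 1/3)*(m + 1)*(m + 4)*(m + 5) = m^4 + 31*m^3/3 + 97*m^2/3 + 89*m/3 + 20/3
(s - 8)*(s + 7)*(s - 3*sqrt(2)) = s^3 - 3*sqrt(2)*s^2 - s^2 - 56*s + 3*sqrt(2)*s + 168*sqrt(2)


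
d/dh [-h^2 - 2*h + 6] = -2*h - 2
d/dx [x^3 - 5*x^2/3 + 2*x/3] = 3*x^2 - 10*x/3 + 2/3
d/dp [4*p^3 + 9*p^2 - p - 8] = 12*p^2 + 18*p - 1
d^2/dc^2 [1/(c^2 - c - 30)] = 2*(c^2 - c - (2*c - 1)^2 - 30)/(-c^2 + c + 30)^3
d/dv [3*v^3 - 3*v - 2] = 9*v^2 - 3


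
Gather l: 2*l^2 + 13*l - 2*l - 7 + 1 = 2*l^2 + 11*l - 6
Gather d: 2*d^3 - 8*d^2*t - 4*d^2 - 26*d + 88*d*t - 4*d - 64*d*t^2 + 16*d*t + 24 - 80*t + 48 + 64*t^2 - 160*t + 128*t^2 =2*d^3 + d^2*(-8*t - 4) + d*(-64*t^2 + 104*t - 30) + 192*t^2 - 240*t + 72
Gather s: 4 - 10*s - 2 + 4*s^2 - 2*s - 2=4*s^2 - 12*s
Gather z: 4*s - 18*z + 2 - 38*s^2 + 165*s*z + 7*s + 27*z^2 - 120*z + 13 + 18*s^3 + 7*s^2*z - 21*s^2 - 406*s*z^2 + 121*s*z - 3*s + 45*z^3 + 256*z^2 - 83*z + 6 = 18*s^3 - 59*s^2 + 8*s + 45*z^3 + z^2*(283 - 406*s) + z*(7*s^2 + 286*s - 221) + 21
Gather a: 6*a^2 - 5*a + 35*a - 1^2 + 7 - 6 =6*a^2 + 30*a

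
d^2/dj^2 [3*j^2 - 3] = 6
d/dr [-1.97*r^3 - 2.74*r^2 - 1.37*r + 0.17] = -5.91*r^2 - 5.48*r - 1.37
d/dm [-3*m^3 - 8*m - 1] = -9*m^2 - 8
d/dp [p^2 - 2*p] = 2*p - 2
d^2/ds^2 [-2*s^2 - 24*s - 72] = -4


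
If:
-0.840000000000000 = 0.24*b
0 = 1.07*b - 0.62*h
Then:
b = -3.50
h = -6.04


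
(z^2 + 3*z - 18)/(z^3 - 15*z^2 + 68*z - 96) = (z + 6)/(z^2 - 12*z + 32)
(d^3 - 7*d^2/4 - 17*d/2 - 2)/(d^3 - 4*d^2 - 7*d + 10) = (d^2 - 15*d/4 - 1)/(d^2 - 6*d + 5)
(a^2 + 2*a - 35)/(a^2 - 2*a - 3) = (-a^2 - 2*a + 35)/(-a^2 + 2*a + 3)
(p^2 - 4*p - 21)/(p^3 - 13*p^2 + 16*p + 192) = (p - 7)/(p^2 - 16*p + 64)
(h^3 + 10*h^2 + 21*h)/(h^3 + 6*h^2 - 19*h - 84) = h/(h - 4)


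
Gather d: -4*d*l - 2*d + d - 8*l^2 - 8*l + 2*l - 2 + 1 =d*(-4*l - 1) - 8*l^2 - 6*l - 1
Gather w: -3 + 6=3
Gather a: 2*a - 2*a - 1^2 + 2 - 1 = 0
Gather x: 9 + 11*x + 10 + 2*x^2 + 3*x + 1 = 2*x^2 + 14*x + 20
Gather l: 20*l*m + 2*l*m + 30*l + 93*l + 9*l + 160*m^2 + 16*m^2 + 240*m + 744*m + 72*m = l*(22*m + 132) + 176*m^2 + 1056*m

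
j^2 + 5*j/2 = j*(j + 5/2)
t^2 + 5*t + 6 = (t + 2)*(t + 3)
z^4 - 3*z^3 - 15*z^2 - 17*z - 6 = (z - 6)*(z + 1)^3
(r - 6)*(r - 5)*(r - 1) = r^3 - 12*r^2 + 41*r - 30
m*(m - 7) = m^2 - 7*m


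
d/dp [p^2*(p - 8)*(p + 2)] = 2*p*(2*p^2 - 9*p - 16)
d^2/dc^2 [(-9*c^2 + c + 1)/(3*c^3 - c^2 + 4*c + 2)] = 2*(-81*c^6 + 27*c^5 + 369*c^4 + 307*c^3 - 51*c^2 - 24*c - 26)/(27*c^9 - 27*c^8 + 117*c^7 - 19*c^6 + 120*c^5 + 102*c^4 + 52*c^3 + 84*c^2 + 48*c + 8)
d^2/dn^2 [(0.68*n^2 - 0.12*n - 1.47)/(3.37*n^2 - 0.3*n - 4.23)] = (-7.105427357601e-15*n^4 - 1.350696*n^3 - 42.00705*n^2 - 1.346652*n - 17.53569)/(38.272753*n^6 - 10.22121*n^5 - 143.209161*n^4 + 25.63218*n^3 + 179.755119*n^2 - 16.10361*n - 75.686967)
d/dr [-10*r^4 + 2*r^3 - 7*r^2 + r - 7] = -40*r^3 + 6*r^2 - 14*r + 1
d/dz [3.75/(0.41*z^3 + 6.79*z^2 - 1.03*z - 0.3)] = (-4.6125*z^2 - 50.925*z + 3.8625)/(0.41*z^3 + 6.79*z^2 - 1.03*z - 0.3)^2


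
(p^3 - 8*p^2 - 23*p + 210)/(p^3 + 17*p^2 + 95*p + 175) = (p^2 - 13*p + 42)/(p^2 + 12*p + 35)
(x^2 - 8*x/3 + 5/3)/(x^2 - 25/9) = 3*(x - 1)/(3*x + 5)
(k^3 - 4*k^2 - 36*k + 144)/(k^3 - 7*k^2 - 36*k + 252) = (k - 4)/(k - 7)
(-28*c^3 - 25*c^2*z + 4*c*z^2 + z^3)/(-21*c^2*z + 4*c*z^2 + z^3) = (-4*c^2 - 3*c*z + z^2)/(z*(-3*c + z))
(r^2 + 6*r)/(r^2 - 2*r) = (r + 6)/(r - 2)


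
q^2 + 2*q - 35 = (q - 5)*(q + 7)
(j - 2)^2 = j^2 - 4*j + 4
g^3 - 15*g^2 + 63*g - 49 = (g - 7)^2*(g - 1)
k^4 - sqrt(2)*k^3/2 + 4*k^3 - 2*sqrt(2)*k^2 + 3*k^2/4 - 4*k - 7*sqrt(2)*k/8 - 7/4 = (k + 1/2)*(k + 7/2)*(k - sqrt(2))*(k + sqrt(2)/2)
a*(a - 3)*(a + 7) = a^3 + 4*a^2 - 21*a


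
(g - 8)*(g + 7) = g^2 - g - 56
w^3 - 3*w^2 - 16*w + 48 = (w - 4)*(w - 3)*(w + 4)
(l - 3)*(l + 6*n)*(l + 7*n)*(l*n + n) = l^4*n + 13*l^3*n^2 - 2*l^3*n + 42*l^2*n^3 - 26*l^2*n^2 - 3*l^2*n - 84*l*n^3 - 39*l*n^2 - 126*n^3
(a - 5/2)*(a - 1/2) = a^2 - 3*a + 5/4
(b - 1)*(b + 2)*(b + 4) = b^3 + 5*b^2 + 2*b - 8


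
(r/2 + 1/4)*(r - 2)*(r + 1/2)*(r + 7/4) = r^4/2 + 3*r^3/8 - 7*r^2/4 - 57*r/32 - 7/16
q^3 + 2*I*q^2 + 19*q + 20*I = (q - 4*I)*(q + I)*(q + 5*I)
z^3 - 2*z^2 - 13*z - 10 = (z - 5)*(z + 1)*(z + 2)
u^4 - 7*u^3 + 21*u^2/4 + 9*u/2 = u*(u - 6)*(u - 3/2)*(u + 1/2)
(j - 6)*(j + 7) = j^2 + j - 42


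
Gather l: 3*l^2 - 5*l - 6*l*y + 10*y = 3*l^2 + l*(-6*y - 5) + 10*y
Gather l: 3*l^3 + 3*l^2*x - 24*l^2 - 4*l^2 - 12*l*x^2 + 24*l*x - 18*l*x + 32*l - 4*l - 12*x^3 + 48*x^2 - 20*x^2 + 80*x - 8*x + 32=3*l^3 + l^2*(3*x - 28) + l*(-12*x^2 + 6*x + 28) - 12*x^3 + 28*x^2 + 72*x + 32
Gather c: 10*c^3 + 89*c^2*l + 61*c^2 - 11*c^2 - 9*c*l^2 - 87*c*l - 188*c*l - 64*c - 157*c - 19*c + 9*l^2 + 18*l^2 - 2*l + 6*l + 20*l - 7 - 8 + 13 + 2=10*c^3 + c^2*(89*l + 50) + c*(-9*l^2 - 275*l - 240) + 27*l^2 + 24*l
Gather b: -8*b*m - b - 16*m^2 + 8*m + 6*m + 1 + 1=b*(-8*m - 1) - 16*m^2 + 14*m + 2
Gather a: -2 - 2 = -4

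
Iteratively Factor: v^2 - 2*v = (v - 2)*(v)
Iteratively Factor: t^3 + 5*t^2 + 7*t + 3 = (t + 3)*(t^2 + 2*t + 1) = (t + 1)*(t + 3)*(t + 1)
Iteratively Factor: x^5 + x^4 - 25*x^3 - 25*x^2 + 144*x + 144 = (x + 3)*(x^4 - 2*x^3 - 19*x^2 + 32*x + 48) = (x + 3)*(x + 4)*(x^3 - 6*x^2 + 5*x + 12) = (x - 4)*(x + 3)*(x + 4)*(x^2 - 2*x - 3) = (x - 4)*(x + 1)*(x + 3)*(x + 4)*(x - 3)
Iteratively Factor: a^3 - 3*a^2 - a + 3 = (a + 1)*(a^2 - 4*a + 3) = (a - 1)*(a + 1)*(a - 3)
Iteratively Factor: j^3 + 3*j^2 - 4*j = (j - 1)*(j^2 + 4*j) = (j - 1)*(j + 4)*(j)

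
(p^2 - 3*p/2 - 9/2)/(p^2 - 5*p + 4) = (2*p^2 - 3*p - 9)/(2*(p^2 - 5*p + 4))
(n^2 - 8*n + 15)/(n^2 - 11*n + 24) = (n - 5)/(n - 8)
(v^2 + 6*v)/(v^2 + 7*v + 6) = v/(v + 1)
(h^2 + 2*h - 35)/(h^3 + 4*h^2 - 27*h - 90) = (h + 7)/(h^2 + 9*h + 18)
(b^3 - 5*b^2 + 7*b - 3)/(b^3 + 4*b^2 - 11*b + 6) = (b - 3)/(b + 6)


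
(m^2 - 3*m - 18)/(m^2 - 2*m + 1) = (m^2 - 3*m - 18)/(m^2 - 2*m + 1)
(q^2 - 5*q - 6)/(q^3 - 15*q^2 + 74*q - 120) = (q + 1)/(q^2 - 9*q + 20)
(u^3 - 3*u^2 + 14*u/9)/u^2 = u - 3 + 14/(9*u)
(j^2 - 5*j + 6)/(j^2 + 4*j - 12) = (j - 3)/(j + 6)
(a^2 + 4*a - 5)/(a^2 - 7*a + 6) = (a + 5)/(a - 6)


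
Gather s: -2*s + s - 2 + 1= -s - 1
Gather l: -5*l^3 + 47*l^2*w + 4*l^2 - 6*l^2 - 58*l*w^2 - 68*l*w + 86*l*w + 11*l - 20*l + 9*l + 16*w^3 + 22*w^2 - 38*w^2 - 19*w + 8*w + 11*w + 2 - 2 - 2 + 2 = -5*l^3 + l^2*(47*w - 2) + l*(-58*w^2 + 18*w) + 16*w^3 - 16*w^2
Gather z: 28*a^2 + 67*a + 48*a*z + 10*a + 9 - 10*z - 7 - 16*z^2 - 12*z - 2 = 28*a^2 + 77*a - 16*z^2 + z*(48*a - 22)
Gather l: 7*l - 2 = 7*l - 2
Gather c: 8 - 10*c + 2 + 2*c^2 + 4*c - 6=2*c^2 - 6*c + 4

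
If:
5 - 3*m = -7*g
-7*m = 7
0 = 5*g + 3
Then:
No Solution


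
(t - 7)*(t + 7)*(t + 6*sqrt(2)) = t^3 + 6*sqrt(2)*t^2 - 49*t - 294*sqrt(2)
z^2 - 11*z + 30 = (z - 6)*(z - 5)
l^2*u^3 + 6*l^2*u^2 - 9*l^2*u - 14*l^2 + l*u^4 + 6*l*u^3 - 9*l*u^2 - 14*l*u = (l + u)*(u - 2)*(u + 7)*(l*u + l)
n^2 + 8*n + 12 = (n + 2)*(n + 6)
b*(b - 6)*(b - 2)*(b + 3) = b^4 - 5*b^3 - 12*b^2 + 36*b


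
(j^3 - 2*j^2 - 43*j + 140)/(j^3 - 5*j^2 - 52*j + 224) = (j - 5)/(j - 8)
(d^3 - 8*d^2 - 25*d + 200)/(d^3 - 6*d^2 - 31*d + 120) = (d - 5)/(d - 3)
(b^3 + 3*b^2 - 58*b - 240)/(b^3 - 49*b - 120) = (b + 6)/(b + 3)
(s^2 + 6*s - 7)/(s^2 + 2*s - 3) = (s + 7)/(s + 3)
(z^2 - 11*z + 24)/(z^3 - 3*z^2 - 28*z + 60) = (z^2 - 11*z + 24)/(z^3 - 3*z^2 - 28*z + 60)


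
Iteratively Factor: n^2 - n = (n)*(n - 1)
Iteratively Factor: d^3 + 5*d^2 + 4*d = (d + 1)*(d^2 + 4*d) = (d + 1)*(d + 4)*(d)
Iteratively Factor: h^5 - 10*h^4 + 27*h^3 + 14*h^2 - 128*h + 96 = (h - 1)*(h^4 - 9*h^3 + 18*h^2 + 32*h - 96) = (h - 4)*(h - 1)*(h^3 - 5*h^2 - 2*h + 24) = (h - 4)*(h - 1)*(h + 2)*(h^2 - 7*h + 12) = (h - 4)^2*(h - 1)*(h + 2)*(h - 3)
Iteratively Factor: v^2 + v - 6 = (v - 2)*(v + 3)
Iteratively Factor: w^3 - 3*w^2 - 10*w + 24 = (w - 4)*(w^2 + w - 6) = (w - 4)*(w + 3)*(w - 2)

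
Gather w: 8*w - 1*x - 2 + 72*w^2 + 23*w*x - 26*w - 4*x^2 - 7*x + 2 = 72*w^2 + w*(23*x - 18) - 4*x^2 - 8*x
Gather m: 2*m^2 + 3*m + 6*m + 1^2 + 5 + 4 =2*m^2 + 9*m + 10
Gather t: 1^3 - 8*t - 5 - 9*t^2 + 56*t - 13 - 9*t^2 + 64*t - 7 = -18*t^2 + 112*t - 24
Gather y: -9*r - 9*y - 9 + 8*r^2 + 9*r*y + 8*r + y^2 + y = 8*r^2 - r + y^2 + y*(9*r - 8) - 9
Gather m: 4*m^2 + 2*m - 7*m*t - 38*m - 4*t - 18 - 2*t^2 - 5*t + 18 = 4*m^2 + m*(-7*t - 36) - 2*t^2 - 9*t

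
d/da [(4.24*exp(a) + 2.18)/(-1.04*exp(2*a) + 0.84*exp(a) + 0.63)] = (4.4096*exp(2*a) + 4.5344*exp(a) + 0.84)*exp(a)/(1.0816*exp(4*a) - 1.7472*exp(3*a) - 0.6048*exp(2*a) + 1.0584*exp(a) + 0.3969)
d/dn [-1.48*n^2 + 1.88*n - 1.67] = 1.88 - 2.96*n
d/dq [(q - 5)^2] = 2*q - 10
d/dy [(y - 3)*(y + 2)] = 2*y - 1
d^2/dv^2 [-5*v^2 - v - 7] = -10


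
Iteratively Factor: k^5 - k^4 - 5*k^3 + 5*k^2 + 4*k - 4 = (k + 2)*(k^4 - 3*k^3 + k^2 + 3*k - 2) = (k - 1)*(k + 2)*(k^3 - 2*k^2 - k + 2) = (k - 1)^2*(k + 2)*(k^2 - k - 2) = (k - 2)*(k - 1)^2*(k + 2)*(k + 1)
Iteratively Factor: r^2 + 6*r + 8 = (r + 4)*(r + 2)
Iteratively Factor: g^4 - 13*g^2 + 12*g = (g - 3)*(g^3 + 3*g^2 - 4*g) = (g - 3)*(g + 4)*(g^2 - g) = (g - 3)*(g - 1)*(g + 4)*(g)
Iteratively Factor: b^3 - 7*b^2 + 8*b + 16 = (b + 1)*(b^2 - 8*b + 16) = (b - 4)*(b + 1)*(b - 4)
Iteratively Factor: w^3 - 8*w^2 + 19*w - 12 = (w - 1)*(w^2 - 7*w + 12) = (w - 4)*(w - 1)*(w - 3)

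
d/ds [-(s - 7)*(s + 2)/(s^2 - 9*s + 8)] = 2*(2*s^2 - 22*s + 83)/(s^4 - 18*s^3 + 97*s^2 - 144*s + 64)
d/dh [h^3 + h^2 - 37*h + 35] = 3*h^2 + 2*h - 37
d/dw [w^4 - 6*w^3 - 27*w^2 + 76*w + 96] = 4*w^3 - 18*w^2 - 54*w + 76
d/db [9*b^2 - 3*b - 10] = 18*b - 3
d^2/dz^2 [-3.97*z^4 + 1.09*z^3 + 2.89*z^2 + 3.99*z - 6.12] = -47.64*z^2 + 6.54*z + 5.78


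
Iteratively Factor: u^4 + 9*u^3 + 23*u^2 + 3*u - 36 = (u + 3)*(u^3 + 6*u^2 + 5*u - 12) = (u - 1)*(u + 3)*(u^2 + 7*u + 12) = (u - 1)*(u + 3)^2*(u + 4)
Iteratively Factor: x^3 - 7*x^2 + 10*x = (x)*(x^2 - 7*x + 10) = x*(x - 5)*(x - 2)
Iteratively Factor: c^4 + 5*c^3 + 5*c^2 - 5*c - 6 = (c + 1)*(c^3 + 4*c^2 + c - 6) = (c + 1)*(c + 2)*(c^2 + 2*c - 3) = (c + 1)*(c + 2)*(c + 3)*(c - 1)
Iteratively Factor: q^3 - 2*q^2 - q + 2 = (q + 1)*(q^2 - 3*q + 2) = (q - 1)*(q + 1)*(q - 2)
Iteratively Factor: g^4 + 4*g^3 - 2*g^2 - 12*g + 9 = (g - 1)*(g^3 + 5*g^2 + 3*g - 9) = (g - 1)^2*(g^2 + 6*g + 9) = (g - 1)^2*(g + 3)*(g + 3)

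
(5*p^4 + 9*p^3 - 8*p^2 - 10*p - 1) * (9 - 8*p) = -40*p^5 - 27*p^4 + 145*p^3 + 8*p^2 - 82*p - 9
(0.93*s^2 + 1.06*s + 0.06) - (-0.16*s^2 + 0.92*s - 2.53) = 1.09*s^2 + 0.14*s + 2.59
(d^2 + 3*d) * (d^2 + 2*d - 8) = d^4 + 5*d^3 - 2*d^2 - 24*d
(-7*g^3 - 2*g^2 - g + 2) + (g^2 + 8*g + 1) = -7*g^3 - g^2 + 7*g + 3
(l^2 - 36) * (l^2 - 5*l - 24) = l^4 - 5*l^3 - 60*l^2 + 180*l + 864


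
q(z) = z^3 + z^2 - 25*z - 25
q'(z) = 3*z^2 + 2*z - 25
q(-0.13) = -21.74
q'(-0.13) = -25.21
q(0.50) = -37.12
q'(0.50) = -23.25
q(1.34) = -54.30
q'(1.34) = -16.93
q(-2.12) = 22.97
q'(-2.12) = -15.76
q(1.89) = -61.93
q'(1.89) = -10.50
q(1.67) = -59.30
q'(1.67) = -13.29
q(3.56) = -56.21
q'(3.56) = 20.14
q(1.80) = -60.93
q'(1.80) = -11.68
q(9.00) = 560.00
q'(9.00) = 236.00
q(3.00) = -64.00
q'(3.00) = 8.00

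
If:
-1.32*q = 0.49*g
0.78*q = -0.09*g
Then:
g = 0.00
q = 0.00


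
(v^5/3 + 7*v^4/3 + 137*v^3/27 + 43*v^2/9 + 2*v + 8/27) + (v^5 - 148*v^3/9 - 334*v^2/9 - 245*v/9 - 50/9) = 4*v^5/3 + 7*v^4/3 - 307*v^3/27 - 97*v^2/3 - 227*v/9 - 142/27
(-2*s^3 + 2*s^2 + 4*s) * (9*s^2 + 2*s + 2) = -18*s^5 + 14*s^4 + 36*s^3 + 12*s^2 + 8*s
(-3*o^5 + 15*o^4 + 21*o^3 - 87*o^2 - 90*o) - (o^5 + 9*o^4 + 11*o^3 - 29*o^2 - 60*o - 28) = -4*o^5 + 6*o^4 + 10*o^3 - 58*o^2 - 30*o + 28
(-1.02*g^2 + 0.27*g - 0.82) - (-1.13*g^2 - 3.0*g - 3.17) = 0.11*g^2 + 3.27*g + 2.35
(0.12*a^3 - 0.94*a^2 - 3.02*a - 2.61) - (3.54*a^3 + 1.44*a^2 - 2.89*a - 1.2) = -3.42*a^3 - 2.38*a^2 - 0.13*a - 1.41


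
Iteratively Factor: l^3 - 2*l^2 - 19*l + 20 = (l - 1)*(l^2 - l - 20) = (l - 5)*(l - 1)*(l + 4)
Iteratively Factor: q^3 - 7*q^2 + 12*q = (q - 4)*(q^2 - 3*q) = q*(q - 4)*(q - 3)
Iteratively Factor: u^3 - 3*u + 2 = (u - 1)*(u^2 + u - 2) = (u - 1)^2*(u + 2)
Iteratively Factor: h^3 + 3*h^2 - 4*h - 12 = (h + 2)*(h^2 + h - 6) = (h - 2)*(h + 2)*(h + 3)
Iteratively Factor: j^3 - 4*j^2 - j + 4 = (j - 1)*(j^2 - 3*j - 4) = (j - 1)*(j + 1)*(j - 4)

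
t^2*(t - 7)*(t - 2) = t^4 - 9*t^3 + 14*t^2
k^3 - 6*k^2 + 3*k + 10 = (k - 5)*(k - 2)*(k + 1)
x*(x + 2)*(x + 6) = x^3 + 8*x^2 + 12*x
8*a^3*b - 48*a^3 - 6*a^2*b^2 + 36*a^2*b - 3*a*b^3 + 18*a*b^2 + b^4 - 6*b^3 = (-4*a + b)*(-a + b)*(2*a + b)*(b - 6)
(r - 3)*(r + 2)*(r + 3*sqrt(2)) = r^3 - r^2 + 3*sqrt(2)*r^2 - 6*r - 3*sqrt(2)*r - 18*sqrt(2)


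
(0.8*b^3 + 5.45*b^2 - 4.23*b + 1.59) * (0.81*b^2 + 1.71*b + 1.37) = 0.648*b^5 + 5.7825*b^4 + 6.9892*b^3 + 1.5211*b^2 - 3.0762*b + 2.1783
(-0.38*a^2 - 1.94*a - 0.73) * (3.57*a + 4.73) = -1.3566*a^3 - 8.7232*a^2 - 11.7823*a - 3.4529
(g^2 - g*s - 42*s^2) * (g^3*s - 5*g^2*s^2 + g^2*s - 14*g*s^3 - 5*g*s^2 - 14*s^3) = g^5*s - 6*g^4*s^2 + g^4*s - 51*g^3*s^3 - 6*g^3*s^2 + 224*g^2*s^4 - 51*g^2*s^3 + 588*g*s^5 + 224*g*s^4 + 588*s^5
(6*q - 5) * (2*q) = 12*q^2 - 10*q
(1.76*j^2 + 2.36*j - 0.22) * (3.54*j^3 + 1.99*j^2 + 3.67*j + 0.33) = 6.2304*j^5 + 11.8568*j^4 + 10.3768*j^3 + 8.8042*j^2 - 0.0286*j - 0.0726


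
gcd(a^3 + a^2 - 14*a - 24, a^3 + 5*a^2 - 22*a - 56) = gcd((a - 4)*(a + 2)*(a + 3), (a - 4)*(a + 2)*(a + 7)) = a^2 - 2*a - 8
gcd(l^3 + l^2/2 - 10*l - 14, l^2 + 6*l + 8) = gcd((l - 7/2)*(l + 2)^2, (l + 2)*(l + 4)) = l + 2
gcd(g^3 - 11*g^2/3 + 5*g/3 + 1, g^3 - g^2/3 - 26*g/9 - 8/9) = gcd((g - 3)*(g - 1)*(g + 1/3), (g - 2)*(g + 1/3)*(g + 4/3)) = g + 1/3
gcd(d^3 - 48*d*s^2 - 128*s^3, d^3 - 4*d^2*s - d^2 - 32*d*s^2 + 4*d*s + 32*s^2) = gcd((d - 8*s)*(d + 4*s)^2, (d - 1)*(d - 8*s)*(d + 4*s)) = -d^2 + 4*d*s + 32*s^2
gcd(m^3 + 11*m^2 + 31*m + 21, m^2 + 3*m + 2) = m + 1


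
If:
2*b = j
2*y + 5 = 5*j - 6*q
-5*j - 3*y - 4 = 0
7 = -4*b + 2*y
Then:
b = -29/32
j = -29/16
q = -93/32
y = 27/16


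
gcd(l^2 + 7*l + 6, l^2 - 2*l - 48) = l + 6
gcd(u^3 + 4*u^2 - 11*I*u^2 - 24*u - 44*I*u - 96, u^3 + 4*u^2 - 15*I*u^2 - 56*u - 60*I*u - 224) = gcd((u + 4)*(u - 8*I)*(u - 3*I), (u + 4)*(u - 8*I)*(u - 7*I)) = u^2 + u*(4 - 8*I) - 32*I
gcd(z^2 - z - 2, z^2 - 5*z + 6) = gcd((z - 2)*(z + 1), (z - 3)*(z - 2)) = z - 2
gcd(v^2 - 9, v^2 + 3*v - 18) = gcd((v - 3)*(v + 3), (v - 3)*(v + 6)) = v - 3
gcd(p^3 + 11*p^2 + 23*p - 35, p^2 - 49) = p + 7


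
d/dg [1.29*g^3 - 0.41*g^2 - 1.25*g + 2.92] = 3.87*g^2 - 0.82*g - 1.25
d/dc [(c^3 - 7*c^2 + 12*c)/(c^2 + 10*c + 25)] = (c^3 + 15*c^2 - 82*c + 60)/(c^3 + 15*c^2 + 75*c + 125)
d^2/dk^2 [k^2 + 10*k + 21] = 2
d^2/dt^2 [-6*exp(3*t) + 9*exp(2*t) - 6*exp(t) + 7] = (-54*exp(2*t) + 36*exp(t) - 6)*exp(t)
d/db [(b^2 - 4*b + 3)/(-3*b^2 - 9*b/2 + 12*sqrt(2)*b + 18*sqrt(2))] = 2*(2*(2 - b)*(2*b^2 - 8*sqrt(2)*b + 3*b - 12*sqrt(2)) + (4*b - 8*sqrt(2) + 3)*(b^2 - 4*b + 3))/(3*(2*b^2 - 8*sqrt(2)*b + 3*b - 12*sqrt(2))^2)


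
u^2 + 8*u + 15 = (u + 3)*(u + 5)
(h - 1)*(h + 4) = h^2 + 3*h - 4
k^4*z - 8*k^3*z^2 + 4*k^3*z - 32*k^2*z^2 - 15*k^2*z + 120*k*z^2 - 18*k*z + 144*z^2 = (k - 3)*(k + 6)*(k - 8*z)*(k*z + z)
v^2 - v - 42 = (v - 7)*(v + 6)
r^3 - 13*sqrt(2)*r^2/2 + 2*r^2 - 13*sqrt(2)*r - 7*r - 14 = (r + 2)*(r - 7*sqrt(2))*(r + sqrt(2)/2)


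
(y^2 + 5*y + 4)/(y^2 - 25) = (y^2 + 5*y + 4)/(y^2 - 25)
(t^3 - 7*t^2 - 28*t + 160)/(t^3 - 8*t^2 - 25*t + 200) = (t - 4)/(t - 5)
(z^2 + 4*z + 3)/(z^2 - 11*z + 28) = (z^2 + 4*z + 3)/(z^2 - 11*z + 28)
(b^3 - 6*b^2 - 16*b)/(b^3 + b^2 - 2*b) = (b - 8)/(b - 1)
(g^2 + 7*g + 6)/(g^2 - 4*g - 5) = (g + 6)/(g - 5)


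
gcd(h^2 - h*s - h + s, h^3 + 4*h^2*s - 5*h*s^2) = -h + s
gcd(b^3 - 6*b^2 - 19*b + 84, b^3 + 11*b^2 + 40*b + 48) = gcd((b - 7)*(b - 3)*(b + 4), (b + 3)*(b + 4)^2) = b + 4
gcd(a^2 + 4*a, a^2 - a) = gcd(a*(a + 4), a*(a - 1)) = a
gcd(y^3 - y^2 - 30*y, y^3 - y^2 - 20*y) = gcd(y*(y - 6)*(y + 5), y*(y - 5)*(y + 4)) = y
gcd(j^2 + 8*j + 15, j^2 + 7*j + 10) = j + 5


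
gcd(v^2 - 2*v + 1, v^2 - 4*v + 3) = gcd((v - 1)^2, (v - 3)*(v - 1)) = v - 1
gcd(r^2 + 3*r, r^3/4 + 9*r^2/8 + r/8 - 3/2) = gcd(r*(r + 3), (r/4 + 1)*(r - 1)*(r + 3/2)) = 1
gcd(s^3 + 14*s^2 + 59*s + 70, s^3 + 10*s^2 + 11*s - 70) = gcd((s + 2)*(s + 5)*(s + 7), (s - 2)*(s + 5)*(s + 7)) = s^2 + 12*s + 35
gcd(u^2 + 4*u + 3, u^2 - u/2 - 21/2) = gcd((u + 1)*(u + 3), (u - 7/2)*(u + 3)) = u + 3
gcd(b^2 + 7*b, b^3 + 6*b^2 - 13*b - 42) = b + 7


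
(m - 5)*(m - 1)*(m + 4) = m^3 - 2*m^2 - 19*m + 20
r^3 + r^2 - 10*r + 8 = (r - 2)*(r - 1)*(r + 4)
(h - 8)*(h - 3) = h^2 - 11*h + 24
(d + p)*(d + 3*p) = d^2 + 4*d*p + 3*p^2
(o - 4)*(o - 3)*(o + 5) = o^3 - 2*o^2 - 23*o + 60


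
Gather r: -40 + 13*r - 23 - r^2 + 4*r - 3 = -r^2 + 17*r - 66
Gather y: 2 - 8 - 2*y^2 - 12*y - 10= -2*y^2 - 12*y - 16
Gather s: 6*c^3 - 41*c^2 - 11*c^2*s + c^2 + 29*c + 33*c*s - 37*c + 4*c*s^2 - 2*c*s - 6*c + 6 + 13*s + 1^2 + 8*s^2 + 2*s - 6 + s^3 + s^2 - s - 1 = 6*c^3 - 40*c^2 - 14*c + s^3 + s^2*(4*c + 9) + s*(-11*c^2 + 31*c + 14)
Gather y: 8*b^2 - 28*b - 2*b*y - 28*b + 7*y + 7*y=8*b^2 - 56*b + y*(14 - 2*b)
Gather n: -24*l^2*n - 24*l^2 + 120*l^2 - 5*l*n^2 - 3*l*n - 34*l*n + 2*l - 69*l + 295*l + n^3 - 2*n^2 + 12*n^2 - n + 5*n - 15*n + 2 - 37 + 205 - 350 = 96*l^2 + 228*l + n^3 + n^2*(10 - 5*l) + n*(-24*l^2 - 37*l - 11) - 180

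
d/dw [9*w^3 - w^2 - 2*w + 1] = 27*w^2 - 2*w - 2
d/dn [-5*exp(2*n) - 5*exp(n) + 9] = (-10*exp(n) - 5)*exp(n)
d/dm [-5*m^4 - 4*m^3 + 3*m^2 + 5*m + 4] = -20*m^3 - 12*m^2 + 6*m + 5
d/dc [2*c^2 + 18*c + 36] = 4*c + 18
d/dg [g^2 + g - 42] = 2*g + 1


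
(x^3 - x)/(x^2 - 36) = (x^3 - x)/(x^2 - 36)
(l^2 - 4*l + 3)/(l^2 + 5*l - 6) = (l - 3)/(l + 6)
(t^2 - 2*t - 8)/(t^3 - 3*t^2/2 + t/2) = 2*(t^2 - 2*t - 8)/(t*(2*t^2 - 3*t + 1))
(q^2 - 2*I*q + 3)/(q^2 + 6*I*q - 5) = (q - 3*I)/(q + 5*I)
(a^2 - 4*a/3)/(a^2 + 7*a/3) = (3*a - 4)/(3*a + 7)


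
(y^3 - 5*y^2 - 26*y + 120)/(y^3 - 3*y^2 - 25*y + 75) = (y^2 - 10*y + 24)/(y^2 - 8*y + 15)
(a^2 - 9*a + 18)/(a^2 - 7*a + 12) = (a - 6)/(a - 4)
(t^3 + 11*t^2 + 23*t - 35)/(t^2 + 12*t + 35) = t - 1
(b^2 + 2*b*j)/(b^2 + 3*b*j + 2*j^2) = b/(b + j)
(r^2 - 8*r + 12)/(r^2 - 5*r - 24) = (-r^2 + 8*r - 12)/(-r^2 + 5*r + 24)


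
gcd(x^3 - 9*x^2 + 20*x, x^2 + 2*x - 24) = x - 4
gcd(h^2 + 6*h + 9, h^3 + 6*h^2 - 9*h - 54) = h + 3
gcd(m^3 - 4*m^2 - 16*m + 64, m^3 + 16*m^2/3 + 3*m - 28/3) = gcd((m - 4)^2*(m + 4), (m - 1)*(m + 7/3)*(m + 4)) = m + 4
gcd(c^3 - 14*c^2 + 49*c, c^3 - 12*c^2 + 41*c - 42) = c - 7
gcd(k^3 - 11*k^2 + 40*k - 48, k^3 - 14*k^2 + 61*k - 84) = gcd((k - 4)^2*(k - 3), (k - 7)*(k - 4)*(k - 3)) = k^2 - 7*k + 12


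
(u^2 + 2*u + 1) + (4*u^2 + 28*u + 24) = 5*u^2 + 30*u + 25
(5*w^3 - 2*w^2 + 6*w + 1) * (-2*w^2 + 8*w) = -10*w^5 + 44*w^4 - 28*w^3 + 46*w^2 + 8*w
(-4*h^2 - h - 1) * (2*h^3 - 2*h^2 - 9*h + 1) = -8*h^5 + 6*h^4 + 36*h^3 + 7*h^2 + 8*h - 1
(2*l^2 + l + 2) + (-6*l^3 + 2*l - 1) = -6*l^3 + 2*l^2 + 3*l + 1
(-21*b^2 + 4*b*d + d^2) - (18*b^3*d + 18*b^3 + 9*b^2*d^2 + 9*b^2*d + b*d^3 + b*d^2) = -18*b^3*d - 18*b^3 - 9*b^2*d^2 - 9*b^2*d - 21*b^2 - b*d^3 - b*d^2 + 4*b*d + d^2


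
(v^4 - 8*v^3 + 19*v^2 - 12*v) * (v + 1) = v^5 - 7*v^4 + 11*v^3 + 7*v^2 - 12*v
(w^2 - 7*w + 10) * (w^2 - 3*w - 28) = w^4 - 10*w^3 + 3*w^2 + 166*w - 280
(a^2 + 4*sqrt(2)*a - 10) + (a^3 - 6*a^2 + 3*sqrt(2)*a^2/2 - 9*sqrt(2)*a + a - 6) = a^3 - 5*a^2 + 3*sqrt(2)*a^2/2 - 5*sqrt(2)*a + a - 16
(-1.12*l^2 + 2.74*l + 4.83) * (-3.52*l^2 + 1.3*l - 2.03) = 3.9424*l^4 - 11.1008*l^3 - 11.166*l^2 + 0.7168*l - 9.8049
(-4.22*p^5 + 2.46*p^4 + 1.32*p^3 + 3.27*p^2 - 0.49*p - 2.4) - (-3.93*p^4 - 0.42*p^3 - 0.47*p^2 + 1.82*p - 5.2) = -4.22*p^5 + 6.39*p^4 + 1.74*p^3 + 3.74*p^2 - 2.31*p + 2.8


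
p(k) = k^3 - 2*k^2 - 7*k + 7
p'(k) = 3*k^2 - 4*k - 7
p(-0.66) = 10.46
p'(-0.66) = -3.05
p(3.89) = 8.37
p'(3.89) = 22.84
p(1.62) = -5.34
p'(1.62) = -5.61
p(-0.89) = 10.94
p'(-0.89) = -1.06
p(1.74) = -5.97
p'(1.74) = -4.88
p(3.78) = 5.97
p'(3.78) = 20.75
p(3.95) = 9.77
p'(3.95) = 24.01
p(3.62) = 2.89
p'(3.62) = 17.83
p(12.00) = 1363.00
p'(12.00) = 377.00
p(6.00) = 109.00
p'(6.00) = 77.00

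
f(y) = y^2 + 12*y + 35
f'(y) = 2*y + 12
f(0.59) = 42.43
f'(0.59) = 13.18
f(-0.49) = 29.36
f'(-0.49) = 11.02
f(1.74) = 58.91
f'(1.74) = 15.48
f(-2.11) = 14.13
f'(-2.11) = 7.78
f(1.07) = 48.98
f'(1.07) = 14.14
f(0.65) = 43.22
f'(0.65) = 13.30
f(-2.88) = 8.73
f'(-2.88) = 6.24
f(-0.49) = 29.36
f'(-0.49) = 11.02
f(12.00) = 323.00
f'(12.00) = 36.00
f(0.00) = 35.00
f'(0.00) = 12.00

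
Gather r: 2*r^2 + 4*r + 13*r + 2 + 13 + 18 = 2*r^2 + 17*r + 33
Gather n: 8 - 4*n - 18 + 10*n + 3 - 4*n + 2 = 2*n - 5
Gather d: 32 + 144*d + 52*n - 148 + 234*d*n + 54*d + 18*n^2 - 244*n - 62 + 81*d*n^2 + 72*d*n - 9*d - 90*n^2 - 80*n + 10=d*(81*n^2 + 306*n + 189) - 72*n^2 - 272*n - 168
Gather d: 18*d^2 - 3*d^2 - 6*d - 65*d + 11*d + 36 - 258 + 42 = 15*d^2 - 60*d - 180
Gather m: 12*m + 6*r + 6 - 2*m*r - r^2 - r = m*(12 - 2*r) - r^2 + 5*r + 6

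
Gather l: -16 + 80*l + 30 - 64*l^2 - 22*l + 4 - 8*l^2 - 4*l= -72*l^2 + 54*l + 18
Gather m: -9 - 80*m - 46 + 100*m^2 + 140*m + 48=100*m^2 + 60*m - 7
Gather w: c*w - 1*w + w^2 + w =c*w + w^2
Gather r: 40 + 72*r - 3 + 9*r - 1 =81*r + 36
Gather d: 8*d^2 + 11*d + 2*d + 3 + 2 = 8*d^2 + 13*d + 5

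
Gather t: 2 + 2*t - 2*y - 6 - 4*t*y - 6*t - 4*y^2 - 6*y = t*(-4*y - 4) - 4*y^2 - 8*y - 4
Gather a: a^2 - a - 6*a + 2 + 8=a^2 - 7*a + 10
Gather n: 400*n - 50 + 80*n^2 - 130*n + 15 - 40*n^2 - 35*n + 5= 40*n^2 + 235*n - 30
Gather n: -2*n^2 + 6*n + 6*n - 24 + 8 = -2*n^2 + 12*n - 16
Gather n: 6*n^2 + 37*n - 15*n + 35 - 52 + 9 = 6*n^2 + 22*n - 8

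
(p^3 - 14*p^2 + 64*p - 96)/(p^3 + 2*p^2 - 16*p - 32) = (p^2 - 10*p + 24)/(p^2 + 6*p + 8)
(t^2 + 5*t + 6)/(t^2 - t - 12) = (t + 2)/(t - 4)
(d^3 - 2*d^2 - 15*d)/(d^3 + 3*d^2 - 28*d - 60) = d*(d + 3)/(d^2 + 8*d + 12)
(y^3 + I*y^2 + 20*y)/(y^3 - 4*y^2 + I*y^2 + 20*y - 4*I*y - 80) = y/(y - 4)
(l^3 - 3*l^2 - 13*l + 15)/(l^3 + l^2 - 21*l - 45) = (l - 1)/(l + 3)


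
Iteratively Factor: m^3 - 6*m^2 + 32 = (m - 4)*(m^2 - 2*m - 8) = (m - 4)*(m + 2)*(m - 4)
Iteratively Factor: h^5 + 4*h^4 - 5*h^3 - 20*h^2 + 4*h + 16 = (h + 2)*(h^4 + 2*h^3 - 9*h^2 - 2*h + 8) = (h + 1)*(h + 2)*(h^3 + h^2 - 10*h + 8) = (h + 1)*(h + 2)*(h + 4)*(h^2 - 3*h + 2) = (h - 2)*(h + 1)*(h + 2)*(h + 4)*(h - 1)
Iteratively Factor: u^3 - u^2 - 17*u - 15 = (u + 1)*(u^2 - 2*u - 15) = (u - 5)*(u + 1)*(u + 3)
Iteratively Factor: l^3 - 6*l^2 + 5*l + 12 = (l + 1)*(l^2 - 7*l + 12) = (l - 4)*(l + 1)*(l - 3)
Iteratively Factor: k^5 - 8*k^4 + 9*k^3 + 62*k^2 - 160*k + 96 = (k - 4)*(k^4 - 4*k^3 - 7*k^2 + 34*k - 24) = (k - 4)*(k + 3)*(k^3 - 7*k^2 + 14*k - 8) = (k - 4)^2*(k + 3)*(k^2 - 3*k + 2) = (k - 4)^2*(k - 2)*(k + 3)*(k - 1)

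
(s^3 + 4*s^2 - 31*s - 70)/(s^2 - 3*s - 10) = s + 7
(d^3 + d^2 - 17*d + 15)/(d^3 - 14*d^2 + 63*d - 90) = (d^2 + 4*d - 5)/(d^2 - 11*d + 30)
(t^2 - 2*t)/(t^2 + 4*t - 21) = t*(t - 2)/(t^2 + 4*t - 21)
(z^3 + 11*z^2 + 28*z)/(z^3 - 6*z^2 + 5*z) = (z^2 + 11*z + 28)/(z^2 - 6*z + 5)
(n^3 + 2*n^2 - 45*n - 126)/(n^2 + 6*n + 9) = (n^2 - n - 42)/(n + 3)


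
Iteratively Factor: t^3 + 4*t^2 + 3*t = (t)*(t^2 + 4*t + 3) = t*(t + 3)*(t + 1)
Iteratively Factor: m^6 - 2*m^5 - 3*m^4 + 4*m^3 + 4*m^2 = (m - 2)*(m^5 - 3*m^3 - 2*m^2) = m*(m - 2)*(m^4 - 3*m^2 - 2*m) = m*(m - 2)*(m + 1)*(m^3 - m^2 - 2*m) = m^2*(m - 2)*(m + 1)*(m^2 - m - 2) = m^2*(m - 2)^2*(m + 1)*(m + 1)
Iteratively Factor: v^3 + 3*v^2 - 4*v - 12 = (v + 3)*(v^2 - 4) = (v + 2)*(v + 3)*(v - 2)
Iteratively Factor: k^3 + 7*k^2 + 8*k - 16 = (k + 4)*(k^2 + 3*k - 4) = (k + 4)^2*(k - 1)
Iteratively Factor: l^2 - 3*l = (l)*(l - 3)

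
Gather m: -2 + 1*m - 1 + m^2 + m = m^2 + 2*m - 3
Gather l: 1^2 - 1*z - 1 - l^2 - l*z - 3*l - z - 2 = -l^2 + l*(-z - 3) - 2*z - 2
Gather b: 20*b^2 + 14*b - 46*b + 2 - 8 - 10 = 20*b^2 - 32*b - 16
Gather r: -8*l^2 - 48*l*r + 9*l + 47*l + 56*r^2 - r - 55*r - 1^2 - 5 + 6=-8*l^2 + 56*l + 56*r^2 + r*(-48*l - 56)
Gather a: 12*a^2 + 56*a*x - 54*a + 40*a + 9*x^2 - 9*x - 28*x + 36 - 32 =12*a^2 + a*(56*x - 14) + 9*x^2 - 37*x + 4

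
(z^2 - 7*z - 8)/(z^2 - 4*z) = (z^2 - 7*z - 8)/(z*(z - 4))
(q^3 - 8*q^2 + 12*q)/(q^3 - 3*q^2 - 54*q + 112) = q*(q - 6)/(q^2 - q - 56)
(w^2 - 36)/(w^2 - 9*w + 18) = (w + 6)/(w - 3)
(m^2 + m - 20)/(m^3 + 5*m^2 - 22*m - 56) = (m + 5)/(m^2 + 9*m + 14)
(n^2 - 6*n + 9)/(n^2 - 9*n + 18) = (n - 3)/(n - 6)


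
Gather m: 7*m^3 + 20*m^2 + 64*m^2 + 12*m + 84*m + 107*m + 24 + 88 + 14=7*m^3 + 84*m^2 + 203*m + 126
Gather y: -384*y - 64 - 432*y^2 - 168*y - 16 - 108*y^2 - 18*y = -540*y^2 - 570*y - 80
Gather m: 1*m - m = 0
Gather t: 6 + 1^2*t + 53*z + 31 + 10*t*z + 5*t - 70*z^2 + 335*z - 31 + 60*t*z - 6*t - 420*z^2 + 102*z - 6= 70*t*z - 490*z^2 + 490*z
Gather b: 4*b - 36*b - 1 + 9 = 8 - 32*b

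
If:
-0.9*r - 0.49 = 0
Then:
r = -0.54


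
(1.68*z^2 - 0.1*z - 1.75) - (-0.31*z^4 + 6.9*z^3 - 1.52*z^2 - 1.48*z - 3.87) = 0.31*z^4 - 6.9*z^3 + 3.2*z^2 + 1.38*z + 2.12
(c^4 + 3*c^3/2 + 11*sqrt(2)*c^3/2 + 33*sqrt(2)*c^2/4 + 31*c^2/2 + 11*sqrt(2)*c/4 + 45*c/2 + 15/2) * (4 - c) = -c^5 - 11*sqrt(2)*c^4/2 + 5*c^4/2 - 19*c^3/2 + 55*sqrt(2)*c^3/4 + 79*c^2/2 + 121*sqrt(2)*c^2/4 + 11*sqrt(2)*c + 165*c/2 + 30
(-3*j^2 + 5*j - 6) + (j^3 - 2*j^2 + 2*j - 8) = j^3 - 5*j^2 + 7*j - 14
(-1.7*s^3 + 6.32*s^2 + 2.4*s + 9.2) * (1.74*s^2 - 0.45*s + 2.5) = -2.958*s^5 + 11.7618*s^4 - 2.918*s^3 + 30.728*s^2 + 1.86*s + 23.0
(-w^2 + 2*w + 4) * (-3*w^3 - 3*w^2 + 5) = 3*w^5 - 3*w^4 - 18*w^3 - 17*w^2 + 10*w + 20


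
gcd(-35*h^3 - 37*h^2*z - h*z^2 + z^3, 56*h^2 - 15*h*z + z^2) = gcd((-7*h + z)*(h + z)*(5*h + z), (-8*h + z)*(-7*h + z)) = -7*h + z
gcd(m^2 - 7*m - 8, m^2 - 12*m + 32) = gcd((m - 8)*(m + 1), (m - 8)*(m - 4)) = m - 8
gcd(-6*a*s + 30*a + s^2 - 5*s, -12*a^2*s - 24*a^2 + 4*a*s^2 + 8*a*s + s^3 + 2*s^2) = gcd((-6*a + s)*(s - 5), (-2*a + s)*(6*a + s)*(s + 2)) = 1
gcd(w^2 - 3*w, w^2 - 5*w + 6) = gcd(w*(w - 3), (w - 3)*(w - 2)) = w - 3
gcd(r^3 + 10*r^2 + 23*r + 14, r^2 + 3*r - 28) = r + 7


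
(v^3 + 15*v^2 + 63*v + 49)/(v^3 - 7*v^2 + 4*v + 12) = (v^2 + 14*v + 49)/(v^2 - 8*v + 12)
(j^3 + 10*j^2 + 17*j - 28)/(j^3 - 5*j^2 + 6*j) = (j^3 + 10*j^2 + 17*j - 28)/(j*(j^2 - 5*j + 6))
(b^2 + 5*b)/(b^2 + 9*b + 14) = b*(b + 5)/(b^2 + 9*b + 14)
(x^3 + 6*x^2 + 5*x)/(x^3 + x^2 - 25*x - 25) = x/(x - 5)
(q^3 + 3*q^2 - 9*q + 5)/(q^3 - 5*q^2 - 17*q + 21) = (q^2 + 4*q - 5)/(q^2 - 4*q - 21)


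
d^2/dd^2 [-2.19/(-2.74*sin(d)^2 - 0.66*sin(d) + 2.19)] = (-65.766576*sin(d)^4 - 11.881188*sin(d)^3 + 45.130644*sin(d)^2 + 20.59695*sin(d) + 28.190556)/(2.74*sin(d)^2 + 0.66*sin(d) - 2.19)^3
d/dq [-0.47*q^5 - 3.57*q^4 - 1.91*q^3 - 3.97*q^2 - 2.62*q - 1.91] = -2.35*q^4 - 14.28*q^3 - 5.73*q^2 - 7.94*q - 2.62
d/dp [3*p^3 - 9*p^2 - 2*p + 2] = 9*p^2 - 18*p - 2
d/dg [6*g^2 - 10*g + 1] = 12*g - 10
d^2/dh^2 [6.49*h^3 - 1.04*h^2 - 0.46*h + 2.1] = 38.94*h - 2.08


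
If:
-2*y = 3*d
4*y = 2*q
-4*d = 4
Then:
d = -1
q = 3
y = 3/2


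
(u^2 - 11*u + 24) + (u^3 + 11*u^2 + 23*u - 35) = u^3 + 12*u^2 + 12*u - 11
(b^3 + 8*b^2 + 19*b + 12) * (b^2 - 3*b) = b^5 + 5*b^4 - 5*b^3 - 45*b^2 - 36*b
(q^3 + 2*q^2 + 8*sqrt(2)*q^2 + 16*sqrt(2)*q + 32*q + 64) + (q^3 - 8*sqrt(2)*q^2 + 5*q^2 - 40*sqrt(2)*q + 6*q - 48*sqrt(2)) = 2*q^3 + 7*q^2 - 24*sqrt(2)*q + 38*q - 48*sqrt(2) + 64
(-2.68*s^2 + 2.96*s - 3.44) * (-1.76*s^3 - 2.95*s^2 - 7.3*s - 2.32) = 4.7168*s^5 + 2.6964*s^4 + 16.8864*s^3 - 5.2424*s^2 + 18.2448*s + 7.9808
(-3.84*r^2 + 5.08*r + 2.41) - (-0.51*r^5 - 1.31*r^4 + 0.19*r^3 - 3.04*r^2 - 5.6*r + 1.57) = 0.51*r^5 + 1.31*r^4 - 0.19*r^3 - 0.8*r^2 + 10.68*r + 0.84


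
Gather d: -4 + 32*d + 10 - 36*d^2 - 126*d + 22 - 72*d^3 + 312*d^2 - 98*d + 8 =-72*d^3 + 276*d^2 - 192*d + 36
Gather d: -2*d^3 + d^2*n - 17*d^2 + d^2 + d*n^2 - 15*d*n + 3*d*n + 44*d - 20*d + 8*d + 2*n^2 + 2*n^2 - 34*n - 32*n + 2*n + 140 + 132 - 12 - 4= -2*d^3 + d^2*(n - 16) + d*(n^2 - 12*n + 32) + 4*n^2 - 64*n + 256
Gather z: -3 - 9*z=-9*z - 3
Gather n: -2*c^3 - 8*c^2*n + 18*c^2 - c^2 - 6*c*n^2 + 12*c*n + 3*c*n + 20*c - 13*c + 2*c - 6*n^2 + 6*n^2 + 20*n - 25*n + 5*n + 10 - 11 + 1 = -2*c^3 + 17*c^2 - 6*c*n^2 + 9*c + n*(-8*c^2 + 15*c)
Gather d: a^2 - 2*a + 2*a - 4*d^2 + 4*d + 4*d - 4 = a^2 - 4*d^2 + 8*d - 4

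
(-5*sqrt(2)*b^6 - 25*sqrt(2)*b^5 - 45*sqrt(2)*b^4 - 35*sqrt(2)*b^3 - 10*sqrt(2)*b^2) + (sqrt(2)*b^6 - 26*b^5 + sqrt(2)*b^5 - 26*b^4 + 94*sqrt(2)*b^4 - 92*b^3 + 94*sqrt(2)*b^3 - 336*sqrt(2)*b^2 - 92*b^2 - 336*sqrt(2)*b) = -4*sqrt(2)*b^6 - 24*sqrt(2)*b^5 - 26*b^5 - 26*b^4 + 49*sqrt(2)*b^4 - 92*b^3 + 59*sqrt(2)*b^3 - 346*sqrt(2)*b^2 - 92*b^2 - 336*sqrt(2)*b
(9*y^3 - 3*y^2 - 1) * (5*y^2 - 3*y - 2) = 45*y^5 - 42*y^4 - 9*y^3 + y^2 + 3*y + 2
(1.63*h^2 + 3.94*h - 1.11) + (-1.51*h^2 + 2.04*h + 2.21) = 0.12*h^2 + 5.98*h + 1.1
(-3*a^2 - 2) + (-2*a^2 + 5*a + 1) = -5*a^2 + 5*a - 1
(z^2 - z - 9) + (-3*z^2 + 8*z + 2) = -2*z^2 + 7*z - 7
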